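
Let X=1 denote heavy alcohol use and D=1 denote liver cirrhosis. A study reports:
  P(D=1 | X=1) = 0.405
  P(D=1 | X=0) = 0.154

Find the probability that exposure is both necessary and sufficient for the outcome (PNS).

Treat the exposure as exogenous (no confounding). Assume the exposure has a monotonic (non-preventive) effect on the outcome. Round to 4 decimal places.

Let p₁ = 0.405, p₀ = 0.154.
Under exogeneity and monotonicity, PNS = p₁ − p₀.
PNS = 0.405 − 0.154 = 0.251

PNS ≈ 0.2510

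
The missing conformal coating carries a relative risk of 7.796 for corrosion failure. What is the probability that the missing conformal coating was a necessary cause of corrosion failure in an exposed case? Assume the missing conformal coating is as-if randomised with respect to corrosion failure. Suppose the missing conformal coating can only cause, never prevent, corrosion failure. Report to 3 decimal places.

Under exogeneity and monotonicity, PN = (RR − 1) / RR = 1 − 1/RR.
PN = (7.796 − 1) / 7.796 = 6.796 / 7.796 ≈ 0.8717

PN ≈ 0.872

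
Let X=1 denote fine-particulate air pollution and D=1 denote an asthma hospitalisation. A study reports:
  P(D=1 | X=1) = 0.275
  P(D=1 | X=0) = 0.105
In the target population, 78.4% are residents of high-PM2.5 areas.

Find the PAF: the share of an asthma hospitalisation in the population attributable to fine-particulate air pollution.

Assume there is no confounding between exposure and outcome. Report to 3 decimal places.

PAF ≈ 0.559

Let p₁ = 0.275, p₀ = 0.105.
Overall risk P(Y=1) = π·p₁ + (1−π)·p₀ = 0.784×0.275 + 0.216×0.105 = 0.23828.
Under exogeneity, PAF = [P(Y=1) − p₀] / P(Y=1).
PAF = (0.23828 − 0.105) / 0.23828 ≈ 0.5593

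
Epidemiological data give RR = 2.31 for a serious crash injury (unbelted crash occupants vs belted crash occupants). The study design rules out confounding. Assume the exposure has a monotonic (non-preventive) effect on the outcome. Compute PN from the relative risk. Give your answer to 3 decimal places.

Under exogeneity and monotonicity, PN = (RR − 1) / RR = 1 − 1/RR.
PN = (2.31 − 1) / 2.31 = 1.31 / 2.31 ≈ 0.5671

PN ≈ 0.567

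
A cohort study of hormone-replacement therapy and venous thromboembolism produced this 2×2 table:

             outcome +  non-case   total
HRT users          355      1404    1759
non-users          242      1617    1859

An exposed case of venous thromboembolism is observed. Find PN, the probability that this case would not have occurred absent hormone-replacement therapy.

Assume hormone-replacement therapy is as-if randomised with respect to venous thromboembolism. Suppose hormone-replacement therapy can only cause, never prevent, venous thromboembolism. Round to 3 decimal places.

PN ≈ 0.355

p₁ = P(outcome | exposed) = 355/1759 = 0.20182
p₀ = P(outcome | unexposed) = 242/1859 = 0.13018
Under exogeneity and monotonicity, PN = (p₁ − p₀)/p₁.
PN = (0.20182 − 0.13018) / 0.20182 ≈ 0.3550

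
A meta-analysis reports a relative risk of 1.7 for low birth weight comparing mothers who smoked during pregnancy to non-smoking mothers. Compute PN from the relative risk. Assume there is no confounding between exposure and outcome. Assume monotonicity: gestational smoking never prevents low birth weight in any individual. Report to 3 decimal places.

PN ≈ 0.412

Under exogeneity and monotonicity, PN = (RR − 1) / RR = 1 − 1/RR.
PN = (1.7 − 1) / 1.7 = 0.7 / 1.7 ≈ 0.4118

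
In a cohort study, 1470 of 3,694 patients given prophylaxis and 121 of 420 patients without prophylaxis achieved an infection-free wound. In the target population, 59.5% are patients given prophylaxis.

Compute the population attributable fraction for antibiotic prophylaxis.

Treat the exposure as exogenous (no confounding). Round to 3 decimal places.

PAF ≈ 0.185

p₁ = P(outcome | exposed) = 1470/3694 = 0.39794
p₀ = P(outcome | unexposed) = 121/420 = 0.2881
Overall risk P(Y=1) = π·p₁ + (1−π)·p₀ = 0.595×0.39794 + 0.405×0.2881 = 0.35345.
Under exogeneity, PAF = [P(Y=1) − p₀] / P(Y=1).
PAF = (0.35345 − 0.2881) / 0.35345 ≈ 0.1849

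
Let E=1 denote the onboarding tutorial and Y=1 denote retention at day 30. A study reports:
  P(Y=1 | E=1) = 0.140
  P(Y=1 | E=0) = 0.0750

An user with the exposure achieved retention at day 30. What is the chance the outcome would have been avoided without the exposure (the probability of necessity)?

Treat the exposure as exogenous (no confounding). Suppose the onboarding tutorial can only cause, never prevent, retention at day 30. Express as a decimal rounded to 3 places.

PN ≈ 0.464

Let p₁ = 0.14, p₀ = 0.075.
Under exogeneity and monotonicity, PN = (p₁ − p₀) / p₁.
PN = (0.14 − 0.075) / 0.14 = 0.065 / 0.14 ≈ 0.4643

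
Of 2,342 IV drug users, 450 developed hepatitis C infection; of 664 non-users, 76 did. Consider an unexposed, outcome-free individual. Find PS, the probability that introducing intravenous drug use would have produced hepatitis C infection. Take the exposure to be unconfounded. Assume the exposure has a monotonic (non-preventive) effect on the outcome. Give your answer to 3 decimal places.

p₁ = P(outcome | exposed) = 450/2342 = 0.19214
p₀ = P(outcome | unexposed) = 76/664 = 0.11446
Under exogeneity and monotonicity, PS = (p₁ − p₀) / (1 − p₀).
PS = (0.19214 − 0.11446) / (1 − 0.11446) = 0.077686 / 0.88554 ≈ 0.0877

PS ≈ 0.088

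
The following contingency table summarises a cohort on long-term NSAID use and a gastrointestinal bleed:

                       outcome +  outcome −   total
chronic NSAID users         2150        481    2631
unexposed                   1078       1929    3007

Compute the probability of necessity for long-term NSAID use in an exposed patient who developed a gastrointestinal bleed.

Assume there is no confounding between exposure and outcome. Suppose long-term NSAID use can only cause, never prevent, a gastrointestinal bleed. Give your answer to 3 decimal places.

p₁ = P(outcome | exposed) = 2150/2631 = 0.81718
p₀ = P(outcome | unexposed) = 1078/3007 = 0.3585
Under exogeneity and monotonicity, PN = (p₁ − p₀)/p₁.
PN = (0.81718 − 0.3585) / 0.81718 ≈ 0.5613

PN ≈ 0.561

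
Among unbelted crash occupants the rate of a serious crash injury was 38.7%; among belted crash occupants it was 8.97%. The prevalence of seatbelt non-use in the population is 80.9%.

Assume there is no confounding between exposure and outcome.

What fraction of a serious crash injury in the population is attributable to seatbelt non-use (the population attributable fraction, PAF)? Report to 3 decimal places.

p₁ = 0.387, p₀ = 0.0897.
Overall risk P(Y=1) = π·p₁ + (1−π)·p₀ = 0.809×0.387 + 0.191×0.0897 = 0.33022.
Under exogeneity, PAF = [P(Y=1) − p₀] / P(Y=1).
PAF = (0.33022 − 0.0897) / 0.33022 ≈ 0.7284

PAF ≈ 0.728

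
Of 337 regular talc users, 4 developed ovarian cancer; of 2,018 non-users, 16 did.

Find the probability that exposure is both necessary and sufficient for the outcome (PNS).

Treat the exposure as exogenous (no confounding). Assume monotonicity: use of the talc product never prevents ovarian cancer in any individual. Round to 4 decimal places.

p₁ = P(outcome | exposed) = 4/337 = 0.011869
p₀ = P(outcome | unexposed) = 16/2018 = 0.0079286
Under exogeneity and monotonicity, PNS = p₁ − p₀.
PNS = 0.011869 − 0.0079286 = 0.0039408

PNS ≈ 0.0039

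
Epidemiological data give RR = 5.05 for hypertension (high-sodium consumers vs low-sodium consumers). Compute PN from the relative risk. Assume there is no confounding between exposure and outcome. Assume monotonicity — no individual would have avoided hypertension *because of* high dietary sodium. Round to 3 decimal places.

Under exogeneity and monotonicity, PN = (RR − 1) / RR = 1 − 1/RR.
PN = (5.05 − 1) / 5.05 = 4.05 / 5.05 ≈ 0.8020

PN ≈ 0.802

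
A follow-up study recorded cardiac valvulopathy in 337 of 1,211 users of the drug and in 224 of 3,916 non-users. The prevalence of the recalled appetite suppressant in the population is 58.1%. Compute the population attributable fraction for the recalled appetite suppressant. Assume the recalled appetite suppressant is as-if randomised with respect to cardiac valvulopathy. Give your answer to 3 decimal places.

p₁ = P(outcome | exposed) = 337/1211 = 0.27828
p₀ = P(outcome | unexposed) = 224/3916 = 0.057201
Overall risk P(Y=1) = π·p₁ + (1−π)·p₀ = 0.581×0.27828 + 0.419×0.057201 = 0.18565.
Under exogeneity, PAF = [P(Y=1) − p₀] / P(Y=1).
PAF = (0.18565 − 0.057201) / 0.18565 ≈ 0.6919

PAF ≈ 0.692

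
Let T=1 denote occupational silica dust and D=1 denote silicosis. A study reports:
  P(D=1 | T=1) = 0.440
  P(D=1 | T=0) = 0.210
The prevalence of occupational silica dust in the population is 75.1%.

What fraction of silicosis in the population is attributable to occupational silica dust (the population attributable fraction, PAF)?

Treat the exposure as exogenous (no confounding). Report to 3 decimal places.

PAF ≈ 0.451

Let p₁ = 0.44, p₀ = 0.21.
Overall risk P(Y=1) = π·p₁ + (1−π)·p₀ = 0.751×0.44 + 0.249×0.21 = 0.38273.
Under exogeneity, PAF = [P(Y=1) − p₀] / P(Y=1).
PAF = (0.38273 − 0.21) / 0.38273 ≈ 0.4513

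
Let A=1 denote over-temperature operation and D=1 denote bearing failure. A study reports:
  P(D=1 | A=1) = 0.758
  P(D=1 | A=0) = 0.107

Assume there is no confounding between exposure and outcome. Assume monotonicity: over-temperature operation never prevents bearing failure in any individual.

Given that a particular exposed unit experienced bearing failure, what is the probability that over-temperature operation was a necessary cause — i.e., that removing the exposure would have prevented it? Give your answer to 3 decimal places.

Let p₁ = 0.758, p₀ = 0.107.
Under exogeneity and monotonicity, PN = (p₁ − p₀) / p₁.
PN = (0.758 − 0.107) / 0.758 = 0.651 / 0.758 ≈ 0.8588

PN ≈ 0.859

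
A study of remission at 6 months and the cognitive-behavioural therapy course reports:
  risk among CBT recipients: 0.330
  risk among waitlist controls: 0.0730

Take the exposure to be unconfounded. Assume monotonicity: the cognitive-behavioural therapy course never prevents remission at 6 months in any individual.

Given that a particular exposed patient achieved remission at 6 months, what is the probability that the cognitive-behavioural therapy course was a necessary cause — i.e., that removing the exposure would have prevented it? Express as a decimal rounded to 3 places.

Let p₁ = 0.33, p₀ = 0.073.
Under exogeneity and monotonicity, PN = (p₁ − p₀) / p₁.
PN = (0.33 − 0.073) / 0.33 = 0.257 / 0.33 ≈ 0.7788

PN ≈ 0.779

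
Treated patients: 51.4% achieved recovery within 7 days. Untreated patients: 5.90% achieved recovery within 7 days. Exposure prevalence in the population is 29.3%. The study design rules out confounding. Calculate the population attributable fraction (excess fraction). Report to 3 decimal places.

PAF ≈ 0.693

p₁ = 0.514, p₀ = 0.059.
Overall risk P(Y=1) = π·p₁ + (1−π)·p₀ = 0.293×0.514 + 0.707×0.059 = 0.19231.
Under exogeneity, PAF = [P(Y=1) − p₀] / P(Y=1).
PAF = (0.19231 − 0.059) / 0.19231 ≈ 0.6932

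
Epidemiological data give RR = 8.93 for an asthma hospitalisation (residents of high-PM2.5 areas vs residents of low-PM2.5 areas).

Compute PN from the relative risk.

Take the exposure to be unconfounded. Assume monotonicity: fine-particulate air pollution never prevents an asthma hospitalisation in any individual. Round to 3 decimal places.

Under exogeneity and monotonicity, PN = (RR − 1) / RR = 1 − 1/RR.
PN = (8.93 − 1) / 8.93 = 7.93 / 8.93 ≈ 0.8880

PN ≈ 0.888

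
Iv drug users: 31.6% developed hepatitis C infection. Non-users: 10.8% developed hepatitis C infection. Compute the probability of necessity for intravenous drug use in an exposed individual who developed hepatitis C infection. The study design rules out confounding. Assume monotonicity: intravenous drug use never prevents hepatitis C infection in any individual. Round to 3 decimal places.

p₁ = 0.316, p₀ = 0.108.
Under exogeneity and monotonicity, PN = (p₁ − p₀) / p₁.
PN = (0.316 − 0.108) / 0.316 = 0.208 / 0.316 ≈ 0.6582

PN ≈ 0.658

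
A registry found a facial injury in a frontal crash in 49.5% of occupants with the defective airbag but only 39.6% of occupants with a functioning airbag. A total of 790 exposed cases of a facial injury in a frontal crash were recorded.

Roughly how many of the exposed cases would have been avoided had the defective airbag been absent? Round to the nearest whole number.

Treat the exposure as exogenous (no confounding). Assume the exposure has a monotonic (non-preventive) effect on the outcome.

about 158 cases

p₁ = 0.495, p₀ = 0.396.
PN = (p₁ − p₀)/p₁ = (0.495 − 0.396) / 0.495 ≈ 0.20000.
Attributable cases ≈ PN × (exposed cases) = 0.20000 × 790 ≈ 158.00.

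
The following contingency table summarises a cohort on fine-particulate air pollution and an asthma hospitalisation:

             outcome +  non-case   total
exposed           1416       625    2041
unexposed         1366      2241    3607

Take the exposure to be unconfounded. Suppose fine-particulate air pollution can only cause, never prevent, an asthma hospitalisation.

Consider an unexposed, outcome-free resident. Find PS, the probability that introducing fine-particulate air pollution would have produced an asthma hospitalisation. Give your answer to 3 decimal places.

p₁ = P(outcome | exposed) = 1416/2041 = 0.69378
p₀ = P(outcome | unexposed) = 1366/3607 = 0.37871
Under exogeneity and monotonicity, PS = (p₁ − p₀)/(1 − p₀).
PS = (0.69378 − 0.37871) / 0.62129 ≈ 0.5071

PS ≈ 0.507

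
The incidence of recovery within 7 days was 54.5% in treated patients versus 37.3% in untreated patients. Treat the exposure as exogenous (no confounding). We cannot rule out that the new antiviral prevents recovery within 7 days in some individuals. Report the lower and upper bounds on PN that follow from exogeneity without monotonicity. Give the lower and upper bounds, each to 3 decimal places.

0.316 ≤ PN ≤ 1.000

p₁ = 0.545, p₀ = 0.373.
Under exogeneity alone the bounds on PN are max{0,(p₁−p₀)/p₁} ≤ PN ≤ min{1,(1−p₀)/p₁}.
  lower = (p₁ − p₀)/p₁ = 0.172 / 0.545 ≈ 0.3156
  upper = min{1, (1 − p₀)/p₁} = 0.627 / 0.545 ≈ 1.1505 → capped at 1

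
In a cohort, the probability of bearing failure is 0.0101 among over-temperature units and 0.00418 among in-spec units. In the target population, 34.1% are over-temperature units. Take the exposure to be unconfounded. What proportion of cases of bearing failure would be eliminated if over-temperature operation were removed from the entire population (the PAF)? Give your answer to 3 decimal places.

PAF ≈ 0.326

Let p₁ = 0.0101, p₀ = 0.00418.
Overall risk P(Y=1) = π·p₁ + (1−π)·p₀ = 0.341×0.0101 + 0.659×0.00418 = 0.0061987.
Under exogeneity, PAF = [P(Y=1) − p₀] / P(Y=1).
PAF = (0.0061987 − 0.00418) / 0.0061987 ≈ 0.3257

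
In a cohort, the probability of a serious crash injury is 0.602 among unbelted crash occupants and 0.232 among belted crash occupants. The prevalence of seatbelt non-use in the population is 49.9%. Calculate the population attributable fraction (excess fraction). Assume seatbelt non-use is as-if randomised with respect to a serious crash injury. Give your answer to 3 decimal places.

Let p₁ = 0.602, p₀ = 0.232.
Overall risk P(Y=1) = π·p₁ + (1−π)·p₀ = 0.499×0.602 + 0.501×0.232 = 0.41663.
Under exogeneity, PAF = [P(Y=1) − p₀] / P(Y=1).
PAF = (0.41663 − 0.232) / 0.41663 ≈ 0.4432

PAF ≈ 0.443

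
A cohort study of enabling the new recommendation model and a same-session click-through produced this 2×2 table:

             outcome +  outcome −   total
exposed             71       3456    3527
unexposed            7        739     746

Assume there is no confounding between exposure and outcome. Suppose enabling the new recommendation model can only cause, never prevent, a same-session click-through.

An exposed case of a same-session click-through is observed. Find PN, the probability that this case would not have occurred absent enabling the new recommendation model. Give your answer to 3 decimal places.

PN ≈ 0.534

p₁ = P(outcome | exposed) = 71/3527 = 0.02013
p₀ = P(outcome | unexposed) = 7/746 = 0.0093834
Under exogeneity and monotonicity, PN = (p₁ − p₀) / p₁.
PN = (0.02013 − 0.0093834) / 0.02013 = 0.010747 / 0.02013 ≈ 0.5339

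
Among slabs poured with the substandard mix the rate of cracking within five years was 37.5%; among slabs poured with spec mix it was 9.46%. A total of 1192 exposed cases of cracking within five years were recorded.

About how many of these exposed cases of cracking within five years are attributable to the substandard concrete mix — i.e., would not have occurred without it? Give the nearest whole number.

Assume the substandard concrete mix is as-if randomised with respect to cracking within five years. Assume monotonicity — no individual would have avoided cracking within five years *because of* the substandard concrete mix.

p₁ = 0.375, p₀ = 0.0946.
PN = (p₁ − p₀)/p₁ = (0.375 − 0.0946) / 0.375 ≈ 0.74773.
Attributable cases ≈ PN × (exposed cases) = 0.74773 × 1192 ≈ 891.30.

about 891 cases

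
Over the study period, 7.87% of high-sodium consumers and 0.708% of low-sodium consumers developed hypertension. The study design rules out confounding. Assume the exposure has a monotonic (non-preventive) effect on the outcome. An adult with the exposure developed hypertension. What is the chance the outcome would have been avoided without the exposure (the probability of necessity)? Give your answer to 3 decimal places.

p₁ = 0.0787, p₀ = 0.00708.
Under exogeneity and monotonicity, PN = (p₁ − p₀) / p₁.
PN = (0.0787 − 0.00708) / 0.0787 = 0.07162 / 0.0787 ≈ 0.9100

PN ≈ 0.910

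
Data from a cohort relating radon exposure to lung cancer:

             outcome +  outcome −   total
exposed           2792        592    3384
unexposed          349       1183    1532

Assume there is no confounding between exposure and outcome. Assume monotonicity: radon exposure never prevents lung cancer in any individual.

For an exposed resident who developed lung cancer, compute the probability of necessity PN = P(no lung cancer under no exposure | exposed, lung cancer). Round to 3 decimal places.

p₁ = P(outcome | exposed) = 2792/3384 = 0.82506
p₀ = P(outcome | unexposed) = 349/1532 = 0.22781
Under exogeneity and monotonicity, PN = (p₁ − p₀)/p₁.
PN = (0.82506 − 0.22781) / 0.82506 ≈ 0.7239

PN ≈ 0.724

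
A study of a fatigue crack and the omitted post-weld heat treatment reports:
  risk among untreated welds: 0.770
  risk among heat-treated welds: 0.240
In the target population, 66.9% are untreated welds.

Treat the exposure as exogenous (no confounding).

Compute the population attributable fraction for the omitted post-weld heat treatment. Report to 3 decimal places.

PAF ≈ 0.596

Let p₁ = 0.77, p₀ = 0.24.
Overall risk P(Y=1) = π·p₁ + (1−π)·p₀ = 0.669×0.77 + 0.331×0.24 = 0.59457.
Under exogeneity, PAF = [P(Y=1) − p₀] / P(Y=1).
PAF = (0.59457 − 0.24) / 0.59457 ≈ 0.5963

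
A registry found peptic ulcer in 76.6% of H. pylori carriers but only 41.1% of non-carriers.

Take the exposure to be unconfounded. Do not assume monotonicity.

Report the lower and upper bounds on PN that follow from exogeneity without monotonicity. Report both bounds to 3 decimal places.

0.463 ≤ PN ≤ 0.769

p₁ = 0.766, p₀ = 0.411.
Under exogeneity alone the bounds on PN are max{0,(p₁−p₀)/p₁} ≤ PN ≤ min{1,(1−p₀)/p₁}.
  lower = (p₁ − p₀)/p₁ = 0.355 / 0.766 ≈ 0.4634
  upper = min{1, (1 − p₀)/p₁} = 0.589 / 0.766 ≈ 0.7689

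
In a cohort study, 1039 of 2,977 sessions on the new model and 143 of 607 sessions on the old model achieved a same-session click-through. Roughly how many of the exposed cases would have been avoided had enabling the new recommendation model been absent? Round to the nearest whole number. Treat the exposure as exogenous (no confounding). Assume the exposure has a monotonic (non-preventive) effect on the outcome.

p₁ = P(outcome | exposed) = 1039/2977 = 0.34901
p₀ = P(outcome | unexposed) = 143/607 = 0.23558
PN = (p₁ − p₀)/p₁ = (0.34901 − 0.23558) / 0.34901 ≈ 0.32499.
Attributable cases ≈ PN × (exposed cases) = 0.32499 × 1039 ≈ 337.66.

about 338 cases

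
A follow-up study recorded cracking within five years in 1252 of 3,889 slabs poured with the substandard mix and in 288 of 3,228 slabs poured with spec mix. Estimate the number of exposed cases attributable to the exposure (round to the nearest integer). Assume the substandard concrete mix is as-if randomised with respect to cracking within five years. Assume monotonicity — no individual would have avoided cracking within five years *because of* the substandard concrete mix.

about 905 cases

p₁ = P(outcome | exposed) = 1252/3889 = 0.32193
p₀ = P(outcome | unexposed) = 288/3228 = 0.089219
PN = (p₁ − p₀)/p₁ = (0.32193 − 0.089219) / 0.32193 ≈ 0.72286.
Attributable cases ≈ PN × (exposed cases) = 0.72286 × 1252 ≈ 905.03.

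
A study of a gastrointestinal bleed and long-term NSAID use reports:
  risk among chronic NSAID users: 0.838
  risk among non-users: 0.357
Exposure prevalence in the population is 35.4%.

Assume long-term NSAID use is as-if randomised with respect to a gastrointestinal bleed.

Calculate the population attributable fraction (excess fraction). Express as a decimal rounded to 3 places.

Let p₁ = 0.838, p₀ = 0.357.
Overall risk P(Y=1) = π·p₁ + (1−π)·p₀ = 0.354×0.838 + 0.646×0.357 = 0.52727.
Under exogeneity, PAF = [P(Y=1) − p₀] / P(Y=1).
PAF = (0.52727 − 0.357) / 0.52727 ≈ 0.3229

PAF ≈ 0.323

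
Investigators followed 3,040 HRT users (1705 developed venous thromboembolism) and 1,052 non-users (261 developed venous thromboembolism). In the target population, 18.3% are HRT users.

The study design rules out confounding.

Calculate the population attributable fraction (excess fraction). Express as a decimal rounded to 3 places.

p₁ = P(outcome | exposed) = 1705/3040 = 0.56086
p₀ = P(outcome | unexposed) = 261/1052 = 0.2481
Overall risk P(Y=1) = π·p₁ + (1−π)·p₀ = 0.183×0.56086 + 0.817×0.2481 = 0.30533.
Under exogeneity, PAF = [P(Y=1) − p₀] / P(Y=1).
PAF = (0.30533 − 0.2481) / 0.30533 ≈ 0.1874

PAF ≈ 0.187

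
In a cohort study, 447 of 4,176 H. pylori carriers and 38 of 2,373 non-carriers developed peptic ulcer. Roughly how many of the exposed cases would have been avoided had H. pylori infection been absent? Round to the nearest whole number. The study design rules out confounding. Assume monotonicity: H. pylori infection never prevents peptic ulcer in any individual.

about 380 cases

p₁ = P(outcome | exposed) = 447/4176 = 0.10704
p₀ = P(outcome | unexposed) = 38/2373 = 0.016013
PN = (p₁ − p₀)/p₁ = (0.10704 − 0.016013) / 0.10704 ≈ 0.85040.
Attributable cases ≈ PN × (exposed cases) = 0.85040 × 447 ≈ 380.13.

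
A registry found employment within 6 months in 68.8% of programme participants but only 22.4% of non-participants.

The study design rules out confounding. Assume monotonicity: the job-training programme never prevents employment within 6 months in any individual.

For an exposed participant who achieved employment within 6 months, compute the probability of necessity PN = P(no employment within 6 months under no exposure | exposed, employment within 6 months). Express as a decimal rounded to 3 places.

p₁ = 0.688, p₀ = 0.224.
Under exogeneity and monotonicity, PN = (p₁ − p₀) / p₁.
PN = (0.688 − 0.224) / 0.688 = 0.464 / 0.688 ≈ 0.6744

PN ≈ 0.674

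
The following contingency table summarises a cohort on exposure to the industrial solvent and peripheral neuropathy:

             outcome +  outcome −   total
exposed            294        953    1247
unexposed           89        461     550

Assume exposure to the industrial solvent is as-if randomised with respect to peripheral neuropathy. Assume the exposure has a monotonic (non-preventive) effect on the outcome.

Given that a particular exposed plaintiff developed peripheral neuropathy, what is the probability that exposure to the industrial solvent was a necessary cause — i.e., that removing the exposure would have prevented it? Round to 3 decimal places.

PN ≈ 0.314

p₁ = P(outcome | exposed) = 294/1247 = 0.23577
p₀ = P(outcome | unexposed) = 89/550 = 0.16182
Under exogeneity and monotonicity, PN = (p₁ − p₀) / p₁.
PN = (0.23577 − 0.16182) / 0.23577 = 0.073948 / 0.23577 ≈ 0.3136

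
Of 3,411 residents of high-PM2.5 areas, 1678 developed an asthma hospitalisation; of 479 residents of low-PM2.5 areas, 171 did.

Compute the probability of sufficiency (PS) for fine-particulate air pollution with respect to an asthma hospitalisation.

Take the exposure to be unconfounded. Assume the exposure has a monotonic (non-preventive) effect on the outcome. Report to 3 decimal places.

p₁ = P(outcome | exposed) = 1678/3411 = 0.49194
p₀ = P(outcome | unexposed) = 171/479 = 0.35699
Under exogeneity and monotonicity, PS = (p₁ − p₀) / (1 − p₀).
PS = (0.49194 − 0.35699) / (1 − 0.35699) = 0.13494 / 0.64301 ≈ 0.2099

PS ≈ 0.210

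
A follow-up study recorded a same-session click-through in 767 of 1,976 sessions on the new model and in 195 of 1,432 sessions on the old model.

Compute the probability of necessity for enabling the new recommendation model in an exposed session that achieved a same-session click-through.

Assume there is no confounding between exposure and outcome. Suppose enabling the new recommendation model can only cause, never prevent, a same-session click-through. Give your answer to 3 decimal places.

p₁ = P(outcome | exposed) = 767/1976 = 0.38816
p₀ = P(outcome | unexposed) = 195/1432 = 0.13617
Under exogeneity and monotonicity, PN = (p₁ − p₀) / p₁.
PN = (0.38816 − 0.13617) / 0.38816 = 0.25198 / 0.38816 ≈ 0.6492

PN ≈ 0.649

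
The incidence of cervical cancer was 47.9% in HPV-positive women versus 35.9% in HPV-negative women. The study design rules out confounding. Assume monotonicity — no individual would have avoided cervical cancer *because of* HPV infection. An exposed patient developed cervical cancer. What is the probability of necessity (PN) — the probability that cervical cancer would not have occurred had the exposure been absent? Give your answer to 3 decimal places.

PN ≈ 0.251

p₁ = 0.479, p₀ = 0.359.
Under exogeneity and monotonicity, PN = (p₁ − p₀) / p₁.
PN = (0.479 − 0.359) / 0.479 = 0.12 / 0.479 ≈ 0.2505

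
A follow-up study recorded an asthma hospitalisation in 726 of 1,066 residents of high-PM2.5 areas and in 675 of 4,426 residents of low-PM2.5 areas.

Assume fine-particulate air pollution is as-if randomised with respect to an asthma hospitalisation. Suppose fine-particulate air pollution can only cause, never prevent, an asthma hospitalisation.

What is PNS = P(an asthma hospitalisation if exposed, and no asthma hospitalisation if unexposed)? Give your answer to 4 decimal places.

p₁ = P(outcome | exposed) = 726/1066 = 0.68105
p₀ = P(outcome | unexposed) = 675/4426 = 0.15251
Under exogeneity and monotonicity, PNS = p₁ − p₀.
PNS = 0.68105 − 0.15251 = 0.52854

PNS ≈ 0.5285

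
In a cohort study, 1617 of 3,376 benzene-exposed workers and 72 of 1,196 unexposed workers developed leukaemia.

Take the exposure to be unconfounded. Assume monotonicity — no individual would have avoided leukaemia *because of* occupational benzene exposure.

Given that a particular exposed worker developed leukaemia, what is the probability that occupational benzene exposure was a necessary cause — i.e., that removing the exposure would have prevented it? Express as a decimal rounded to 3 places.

PN ≈ 0.874

p₁ = P(outcome | exposed) = 1617/3376 = 0.47897
p₀ = P(outcome | unexposed) = 72/1196 = 0.060201
Under exogeneity and monotonicity, PN = (p₁ − p₀) / p₁.
PN = (0.47897 − 0.060201) / 0.47897 = 0.41877 / 0.47897 ≈ 0.8743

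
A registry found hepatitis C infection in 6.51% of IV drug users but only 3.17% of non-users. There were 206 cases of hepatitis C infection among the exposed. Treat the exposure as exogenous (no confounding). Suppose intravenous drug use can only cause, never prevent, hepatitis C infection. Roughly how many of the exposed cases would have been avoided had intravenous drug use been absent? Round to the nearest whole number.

about 106 cases

p₁ = 0.0651, p₀ = 0.0317.
PN = (p₁ − p₀)/p₁ = (0.0651 − 0.0317) / 0.0651 ≈ 0.51306.
Attributable cases ≈ PN × (exposed cases) = 0.51306 × 206 ≈ 105.69.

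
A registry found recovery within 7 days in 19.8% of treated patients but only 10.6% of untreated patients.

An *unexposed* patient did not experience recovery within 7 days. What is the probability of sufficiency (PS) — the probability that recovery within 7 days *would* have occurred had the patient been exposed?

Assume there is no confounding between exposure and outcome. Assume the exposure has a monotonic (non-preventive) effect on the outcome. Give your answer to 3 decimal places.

PS ≈ 0.103

p₁ = 0.198, p₀ = 0.106.
Under exogeneity and monotonicity, PS = (p₁ − p₀) / (1 − p₀).
PS = (0.198 − 0.106) / (1 − 0.106) = 0.092 / 0.894 ≈ 0.1029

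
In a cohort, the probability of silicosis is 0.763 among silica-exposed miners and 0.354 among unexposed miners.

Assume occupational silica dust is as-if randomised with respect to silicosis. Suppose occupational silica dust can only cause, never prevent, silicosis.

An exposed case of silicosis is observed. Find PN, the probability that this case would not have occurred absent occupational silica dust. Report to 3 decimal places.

Let p₁ = 0.763, p₀ = 0.354.
Under exogeneity and monotonicity, PN = (p₁ − p₀) / p₁.
PN = (0.763 − 0.354) / 0.763 = 0.409 / 0.763 ≈ 0.5360

PN ≈ 0.536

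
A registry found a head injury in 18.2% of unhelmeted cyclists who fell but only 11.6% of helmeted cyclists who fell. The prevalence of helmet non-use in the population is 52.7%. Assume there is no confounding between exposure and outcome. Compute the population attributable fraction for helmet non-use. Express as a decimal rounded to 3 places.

PAF ≈ 0.231

p₁ = 0.182, p₀ = 0.116.
Overall risk P(Y=1) = π·p₁ + (1−π)·p₀ = 0.527×0.182 + 0.473×0.116 = 0.15078.
Under exogeneity, PAF = [P(Y=1) − p₀] / P(Y=1).
PAF = (0.15078 − 0.116) / 0.15078 ≈ 0.2307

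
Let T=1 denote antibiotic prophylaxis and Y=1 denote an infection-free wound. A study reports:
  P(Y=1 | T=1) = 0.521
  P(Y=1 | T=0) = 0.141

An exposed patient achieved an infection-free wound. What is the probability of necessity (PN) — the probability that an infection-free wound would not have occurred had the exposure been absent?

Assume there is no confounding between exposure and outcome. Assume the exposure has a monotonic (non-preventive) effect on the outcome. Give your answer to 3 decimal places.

PN ≈ 0.729

Let p₁ = 0.521, p₀ = 0.141.
Under exogeneity and monotonicity, PN = (p₁ − p₀) / p₁.
PN = (0.521 − 0.141) / 0.521 = 0.38 / 0.521 ≈ 0.7294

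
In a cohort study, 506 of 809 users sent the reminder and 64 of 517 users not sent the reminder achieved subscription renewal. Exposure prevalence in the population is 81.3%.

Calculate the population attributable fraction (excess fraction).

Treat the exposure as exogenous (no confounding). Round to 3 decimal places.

p₁ = P(outcome | exposed) = 506/809 = 0.62546
p₀ = P(outcome | unexposed) = 64/517 = 0.12379
Overall risk P(Y=1) = π·p₁ + (1−π)·p₀ = 0.813×0.62546 + 0.187×0.12379 = 0.53165.
Under exogeneity, PAF = [P(Y=1) − p₀] / P(Y=1).
PAF = (0.53165 − 0.12379) / 0.53165 ≈ 0.7672

PAF ≈ 0.767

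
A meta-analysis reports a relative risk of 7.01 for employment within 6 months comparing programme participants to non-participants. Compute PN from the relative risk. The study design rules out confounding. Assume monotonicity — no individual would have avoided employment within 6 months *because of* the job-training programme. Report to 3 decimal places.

PN ≈ 0.857

Under exogeneity and monotonicity, PN = (RR − 1) / RR = 1 − 1/RR.
PN = (7.01 − 1) / 7.01 = 6.01 / 7.01 ≈ 0.8573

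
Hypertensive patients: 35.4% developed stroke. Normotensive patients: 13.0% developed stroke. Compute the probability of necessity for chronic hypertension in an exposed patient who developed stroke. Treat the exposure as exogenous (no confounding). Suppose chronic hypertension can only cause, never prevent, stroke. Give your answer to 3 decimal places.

p₁ = 0.354, p₀ = 0.13.
Under exogeneity and monotonicity, PN = (p₁ − p₀) / p₁.
PN = (0.354 − 0.13) / 0.354 = 0.224 / 0.354 ≈ 0.6328

PN ≈ 0.633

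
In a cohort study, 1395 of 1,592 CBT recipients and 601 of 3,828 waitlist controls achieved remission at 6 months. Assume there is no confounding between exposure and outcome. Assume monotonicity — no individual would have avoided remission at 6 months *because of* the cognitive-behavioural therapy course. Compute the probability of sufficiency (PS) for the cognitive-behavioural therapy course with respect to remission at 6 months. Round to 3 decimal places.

p₁ = P(outcome | exposed) = 1395/1592 = 0.87626
p₀ = P(outcome | unexposed) = 601/3828 = 0.157
Under exogeneity and monotonicity, PS = (p₁ − p₀) / (1 − p₀).
PS = (0.87626 − 0.157) / (1 − 0.157) = 0.71926 / 0.843 ≈ 0.8532

PS ≈ 0.853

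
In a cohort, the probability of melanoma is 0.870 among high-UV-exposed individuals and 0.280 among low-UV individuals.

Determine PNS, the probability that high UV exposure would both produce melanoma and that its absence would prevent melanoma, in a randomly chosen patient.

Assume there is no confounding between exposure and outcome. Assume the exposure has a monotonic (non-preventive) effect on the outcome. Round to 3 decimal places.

Let p₁ = 0.87, p₀ = 0.28.
Under exogeneity and monotonicity, PNS = p₁ − p₀.
PNS = 0.87 − 0.28 = 0.59

PNS ≈ 0.590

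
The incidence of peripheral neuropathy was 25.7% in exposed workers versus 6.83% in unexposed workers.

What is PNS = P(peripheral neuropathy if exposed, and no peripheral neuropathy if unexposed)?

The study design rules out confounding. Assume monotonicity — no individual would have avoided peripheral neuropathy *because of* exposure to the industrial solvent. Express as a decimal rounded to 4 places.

p₁ = 0.257, p₀ = 0.0683.
Under exogeneity and monotonicity, PNS = p₁ − p₀.
PNS = 0.257 − 0.0683 = 0.1887

PNS ≈ 0.1887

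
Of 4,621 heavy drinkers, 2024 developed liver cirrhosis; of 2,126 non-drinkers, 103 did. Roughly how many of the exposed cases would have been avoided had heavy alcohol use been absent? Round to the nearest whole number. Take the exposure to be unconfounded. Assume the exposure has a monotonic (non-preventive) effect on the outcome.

p₁ = P(outcome | exposed) = 2024/4621 = 0.438
p₀ = P(outcome | unexposed) = 103/2126 = 0.048448
PN = (p₁ − p₀)/p₁ = (0.438 − 0.048448) / 0.438 ≈ 0.88939.
Attributable cases ≈ PN × (exposed cases) = 0.88939 × 2024 ≈ 1800.12.

about 1800 cases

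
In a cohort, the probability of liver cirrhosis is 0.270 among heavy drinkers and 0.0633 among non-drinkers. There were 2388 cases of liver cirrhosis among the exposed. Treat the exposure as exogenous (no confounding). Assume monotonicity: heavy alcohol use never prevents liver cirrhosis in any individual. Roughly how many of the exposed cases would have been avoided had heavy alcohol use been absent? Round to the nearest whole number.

Let p₁ = 0.27, p₀ = 0.0633.
PN = (p₁ − p₀)/p₁ = (0.27 − 0.0633) / 0.27 ≈ 0.76556.
Attributable cases ≈ PN × (exposed cases) = 0.76556 × 2388 ≈ 1828.15.

about 1828 cases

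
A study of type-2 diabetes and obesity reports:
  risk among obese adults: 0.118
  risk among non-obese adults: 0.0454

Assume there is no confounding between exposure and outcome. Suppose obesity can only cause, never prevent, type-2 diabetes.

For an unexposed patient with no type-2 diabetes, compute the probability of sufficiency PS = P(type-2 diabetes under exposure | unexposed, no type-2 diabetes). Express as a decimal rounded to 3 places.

Let p₁ = 0.118, p₀ = 0.0454.
Under exogeneity and monotonicity, PS = (p₁ − p₀) / (1 − p₀).
PS = (0.118 − 0.0454) / (1 − 0.0454) = 0.0726 / 0.9546 ≈ 0.0761

PS ≈ 0.076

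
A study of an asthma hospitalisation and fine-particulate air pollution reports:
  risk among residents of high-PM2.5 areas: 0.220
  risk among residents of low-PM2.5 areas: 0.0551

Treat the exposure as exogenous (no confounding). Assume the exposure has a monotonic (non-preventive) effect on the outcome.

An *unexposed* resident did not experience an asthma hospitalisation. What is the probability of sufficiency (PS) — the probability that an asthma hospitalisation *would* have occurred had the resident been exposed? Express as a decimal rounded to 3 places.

Let p₁ = 0.22, p₀ = 0.0551.
Under exogeneity and monotonicity, PS = (p₁ − p₀) / (1 − p₀).
PS = (0.22 − 0.0551) / (1 − 0.0551) = 0.1649 / 0.9449 ≈ 0.1745

PS ≈ 0.175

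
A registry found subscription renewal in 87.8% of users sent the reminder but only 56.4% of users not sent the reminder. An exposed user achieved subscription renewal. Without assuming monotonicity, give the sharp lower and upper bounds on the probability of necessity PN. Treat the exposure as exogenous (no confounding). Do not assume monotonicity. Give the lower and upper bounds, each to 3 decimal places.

p₁ = 0.878, p₀ = 0.564.
Under exogeneity alone the bounds on PN are max{0,(p₁−p₀)/p₁} ≤ PN ≤ min{1,(1−p₀)/p₁}.
  lower = (p₁ − p₀)/p₁ = 0.314 / 0.878 ≈ 0.3576
  upper = min{1, (1 − p₀)/p₁} = 0.436 / 0.878 ≈ 0.4966

0.358 ≤ PN ≤ 0.497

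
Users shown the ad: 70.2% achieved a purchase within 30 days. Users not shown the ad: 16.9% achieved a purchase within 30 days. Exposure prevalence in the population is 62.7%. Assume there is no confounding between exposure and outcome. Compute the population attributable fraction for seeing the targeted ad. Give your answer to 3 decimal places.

p₁ = 0.702, p₀ = 0.169.
Overall risk P(Y=1) = π·p₁ + (1−π)·p₀ = 0.627×0.702 + 0.373×0.169 = 0.50319.
Under exogeneity, PAF = [P(Y=1) − p₀] / P(Y=1).
PAF = (0.50319 − 0.169) / 0.50319 ≈ 0.6641

PAF ≈ 0.664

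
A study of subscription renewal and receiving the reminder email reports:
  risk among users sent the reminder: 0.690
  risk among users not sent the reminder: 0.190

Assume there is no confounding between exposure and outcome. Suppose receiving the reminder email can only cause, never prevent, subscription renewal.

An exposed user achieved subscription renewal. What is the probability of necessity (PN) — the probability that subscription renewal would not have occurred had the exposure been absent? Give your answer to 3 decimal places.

Let p₁ = 0.69, p₀ = 0.19.
Under exogeneity and monotonicity, PN = (p₁ − p₀) / p₁.
PN = (0.69 − 0.19) / 0.69 = 0.5 / 0.69 ≈ 0.7246

PN ≈ 0.725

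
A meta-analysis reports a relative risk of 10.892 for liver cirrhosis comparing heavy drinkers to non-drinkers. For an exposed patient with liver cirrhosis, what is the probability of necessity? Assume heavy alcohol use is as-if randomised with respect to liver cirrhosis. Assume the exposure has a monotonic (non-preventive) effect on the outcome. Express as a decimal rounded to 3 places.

Under exogeneity and monotonicity, PN = (RR − 1) / RR = 1 − 1/RR.
PN = (10.892 − 1) / 10.892 = 9.892 / 10.892 ≈ 0.9082

PN ≈ 0.908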